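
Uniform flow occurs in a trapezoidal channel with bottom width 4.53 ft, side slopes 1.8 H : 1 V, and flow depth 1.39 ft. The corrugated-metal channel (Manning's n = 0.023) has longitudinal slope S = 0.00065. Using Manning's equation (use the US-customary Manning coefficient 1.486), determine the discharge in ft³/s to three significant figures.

A = (b + z·y)·y = (4.53 + 1.8×1.39)×1.39 = 9.774 ft²
P = b + 2y√(1+z²) = 4.53 + 2×1.39×√(1+1.8²) = 10.25 ft
R = A/P = 9.774/10.25 = 0.9532 ft
Q = (1.486/n)·A·R^(2/3)·S^(1/2) = (1.486/0.023) × 9.774 × 0.9532^(2/3) × 0.00065^(1/2) = 15.59 ft³/s

15.6 ft³/s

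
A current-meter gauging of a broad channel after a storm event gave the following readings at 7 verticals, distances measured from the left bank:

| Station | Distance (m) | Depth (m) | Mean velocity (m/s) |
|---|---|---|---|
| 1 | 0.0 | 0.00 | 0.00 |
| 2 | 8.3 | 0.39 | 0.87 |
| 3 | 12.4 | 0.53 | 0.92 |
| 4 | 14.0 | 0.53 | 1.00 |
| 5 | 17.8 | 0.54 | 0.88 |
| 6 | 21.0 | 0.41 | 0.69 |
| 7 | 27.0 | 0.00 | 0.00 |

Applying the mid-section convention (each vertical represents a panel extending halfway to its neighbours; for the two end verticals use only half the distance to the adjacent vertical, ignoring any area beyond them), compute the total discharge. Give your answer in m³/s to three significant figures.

w_2 = (12.4 − 0.0)/2 = 6.2 m; q_2 = 0.87 × 0.39 × 6.2 = 2.104 m³/s
w_3 = (14.0 − 8.3)/2 = 2.85 m; q_3 = 0.92 × 0.53 × 2.85 = 1.390 m³/s
w_4 = (17.8 − 12.4)/2 = 2.7 m; q_4 = 1.00 × 0.53 × 2.7 = 1.431 m³/s
w_5 = (21.0 − 14.0)/2 = 3.5 m; q_5 = 0.88 × 0.54 × 3.5 = 1.663 m³/s
w_6 = (27.0 − 17.8)/2 = 4.6 m; q_6 = 0.69 × 0.41 × 4.6 = 1.301 m³/s
Stations 1, 7 contribute zero (depth or velocity is 0).
Q = Σ qᵢ = 7.889 m³/s

7.89 m³/s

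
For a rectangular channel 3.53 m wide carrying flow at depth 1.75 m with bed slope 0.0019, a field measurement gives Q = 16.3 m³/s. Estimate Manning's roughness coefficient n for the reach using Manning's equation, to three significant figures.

A = b·y = 3.53 × 1.75 = 6.178 m²
P = b + 2y = 3.53 + 2×1.75 = 7.030 m
R = A/P = 6.178/7.030 = 0.8787 m
n = (1/Q)·A·R^(2/3)·S^(1/2) = (1/16.3) × 6.178 × 0.9174 × 0.04359 = 0.01516

0.0152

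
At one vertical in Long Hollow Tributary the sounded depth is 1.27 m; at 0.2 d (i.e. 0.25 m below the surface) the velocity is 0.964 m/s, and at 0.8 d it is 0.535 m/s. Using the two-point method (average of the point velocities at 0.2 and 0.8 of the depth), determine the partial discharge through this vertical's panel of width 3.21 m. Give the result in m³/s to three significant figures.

v̄ = (0.964 + 0.535) / 2 = 0.7495 m/s
q = v̄ × d × w = 0.7495 × 1.27 × 3.21 = 3.055 m³/s

3.06 m³/s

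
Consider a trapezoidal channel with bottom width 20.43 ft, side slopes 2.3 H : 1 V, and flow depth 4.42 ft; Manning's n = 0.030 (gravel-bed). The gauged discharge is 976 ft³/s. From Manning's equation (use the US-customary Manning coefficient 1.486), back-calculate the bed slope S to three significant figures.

A = (b + z·y)·y = (20.43 + 2.3×4.42)×4.42 = 135.2 ft²
P = b + 2y√(1+z²) = 20.43 + 2×4.42×√(1+2.3²) = 42.60 ft
R = A/P = 135.2/42.60 = 3.174 ft
S = (Q·n / (1.486·A·R^(2/3)))² = (976×0.030 / (1.486×135.2×2.160))² = 0.004550

0.00455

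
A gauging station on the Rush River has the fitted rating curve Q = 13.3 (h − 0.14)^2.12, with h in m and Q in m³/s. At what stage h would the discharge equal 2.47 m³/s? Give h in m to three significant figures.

h − h₀ = (Q/C)^(1/b) = (2.47/13.3)^(1/2.12) = 0.4520 m
h = 0.14 + 0.4520 = 0.5920 m

0.592 m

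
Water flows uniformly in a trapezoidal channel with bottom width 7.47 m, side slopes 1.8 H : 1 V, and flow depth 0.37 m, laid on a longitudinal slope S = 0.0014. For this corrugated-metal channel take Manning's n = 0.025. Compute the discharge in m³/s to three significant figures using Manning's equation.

2.17 m³/s

A = (b + z·y)·y = (7.47 + 1.8×0.37)×0.37 = 3.010 m²
P = b + 2y√(1+z²) = 7.47 + 2×0.37×√(1+1.8²) = 8.994 m
R = A/P = 3.010/8.994 = 0.3347 m
Q = (1/n)·A·R^(2/3)·S^(1/2) = (1/0.025) × 3.010 × 0.3347^(2/3) × 0.0014^(1/2) = 2.172 m³/s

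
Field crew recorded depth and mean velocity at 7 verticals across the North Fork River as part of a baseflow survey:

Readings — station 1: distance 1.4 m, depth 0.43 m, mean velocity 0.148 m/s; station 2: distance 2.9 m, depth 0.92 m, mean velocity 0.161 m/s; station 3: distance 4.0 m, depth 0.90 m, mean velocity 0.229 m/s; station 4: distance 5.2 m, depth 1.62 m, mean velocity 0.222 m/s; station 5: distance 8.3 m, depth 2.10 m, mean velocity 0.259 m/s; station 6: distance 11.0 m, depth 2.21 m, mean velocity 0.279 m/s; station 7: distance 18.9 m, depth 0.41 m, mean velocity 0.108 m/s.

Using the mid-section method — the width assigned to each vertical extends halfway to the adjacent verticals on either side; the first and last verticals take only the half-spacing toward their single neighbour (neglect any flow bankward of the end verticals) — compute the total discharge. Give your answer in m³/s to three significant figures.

6.27 m³/s

w_1 = (2.9 − 1.4)/2 = 0.75 m; q_1 = 0.148 × 0.43 × 0.75 = 0.04773 m³/s
w_2 = (4.0 − 1.4)/2 = 1.3 m; q_2 = 0.161 × 0.92 × 1.3 = 0.1926 m³/s
w_3 = (5.2 − 2.9)/2 = 1.15 m; q_3 = 0.229 × 0.90 × 1.15 = 0.2370 m³/s
w_4 = (8.3 − 4.0)/2 = 2.15 m; q_4 = 0.222 × 1.62 × 2.15 = 0.7732 m³/s
w_5 = (11.0 − 5.2)/2 = 2.9 m; q_5 = 0.259 × 2.10 × 2.9 = 1.577 m³/s
w_6 = (18.9 − 8.3)/2 = 5.3 m; q_6 = 0.279 × 2.21 × 5.3 = 3.268 m³/s
w_7 = (18.9 − 11.0)/2 = 3.95 m; q_7 = 0.108 × 0.41 × 3.95 = 0.1749 m³/s
Q = Σ qᵢ = 6.271 m³/s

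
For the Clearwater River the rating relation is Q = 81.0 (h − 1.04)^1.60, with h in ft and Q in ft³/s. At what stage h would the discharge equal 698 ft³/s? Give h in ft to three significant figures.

h − h₀ = (Q/C)^(1/b) = (698/81.0)^(1/1.60) = 3.842 ft
h = 1.04 + 3.842 = 4.882 ft

4.88 ft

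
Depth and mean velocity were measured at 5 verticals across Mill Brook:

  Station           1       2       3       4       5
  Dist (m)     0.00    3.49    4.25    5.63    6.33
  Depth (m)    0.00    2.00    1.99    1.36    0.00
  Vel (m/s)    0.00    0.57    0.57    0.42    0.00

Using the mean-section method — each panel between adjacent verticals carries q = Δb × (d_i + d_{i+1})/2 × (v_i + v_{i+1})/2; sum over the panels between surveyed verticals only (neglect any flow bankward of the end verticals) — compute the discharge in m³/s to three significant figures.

Panel 1-2: Δb = 3.49 m, d̄ = (0.00+2.00)/2 = 1, v̄ = (0.00+0.57)/2 = 0.285 → q = 3.49×1×0.285 = 0.9947 m³/s
Panel 2-3: Δb = 0.76 m, d̄ = (2.00+1.99)/2 = 1.995, v̄ = (0.57+0.57)/2 = 0.57 → q = 0.76×1.995×0.57 = 0.8642 m³/s
Panel 3-4: Δb = 1.38 m, d̄ = (1.99+1.36)/2 = 1.675, v̄ = (0.57+0.42)/2 = 0.495 → q = 1.38×1.675×0.495 = 1.144 m³/s
Panel 4-5: Δb = 0.7 m, d̄ = (1.36+0.00)/2 = 0.68, v̄ = (0.42+0.00)/2 = 0.21 → q = 0.7×0.68×0.21 = 0.09996 m³/s
Q = Σ q = 3.103 m³/s

3.10 m³/s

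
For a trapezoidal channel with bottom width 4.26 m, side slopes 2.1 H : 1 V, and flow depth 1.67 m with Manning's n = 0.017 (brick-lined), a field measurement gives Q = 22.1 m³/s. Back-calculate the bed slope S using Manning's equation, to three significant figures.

A = (b + z·y)·y = (4.26 + 2.1×1.67)×1.67 = 12.97 m²
P = b + 2y√(1+z²) = 4.26 + 2×1.67×√(1+2.1²) = 12.03 m
R = A/P = 12.97/12.03 = 1.078 m
S = (Q·n / (1·A·R^(2/3)))² = (22.1×0.017 / (1×12.97×1.052))² = 0.0007587

0.000759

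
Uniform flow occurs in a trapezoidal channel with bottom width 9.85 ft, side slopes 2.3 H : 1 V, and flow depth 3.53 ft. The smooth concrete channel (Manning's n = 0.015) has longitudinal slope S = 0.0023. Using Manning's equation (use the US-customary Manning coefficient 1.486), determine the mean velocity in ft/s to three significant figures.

8.28 ft/s

A = (b + z·y)·y = (9.85 + 2.3×3.53)×3.53 = 63.43 ft²
P = b + 2y√(1+z²) = 9.85 + 2×3.53×√(1+2.3²) = 27.56 ft
R = A/P = 63.43/27.56 = 2.302 ft
Q = (1.486/n)·A·R^(2/3)·S^(1/2) = (1.486/0.015) × 63.43 × 2.302^(2/3) × 0.0023^(1/2) = 525.4 ft³/s
V = Q/A = 525.4/63.43 = 8.283 ft/s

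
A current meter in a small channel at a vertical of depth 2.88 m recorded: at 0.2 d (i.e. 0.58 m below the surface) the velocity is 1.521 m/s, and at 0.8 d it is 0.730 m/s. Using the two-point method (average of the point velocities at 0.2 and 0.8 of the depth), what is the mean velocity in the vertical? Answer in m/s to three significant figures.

v̄ = (1.521 + 0.730) / 2 = 1.126 m/s

1.13 m/s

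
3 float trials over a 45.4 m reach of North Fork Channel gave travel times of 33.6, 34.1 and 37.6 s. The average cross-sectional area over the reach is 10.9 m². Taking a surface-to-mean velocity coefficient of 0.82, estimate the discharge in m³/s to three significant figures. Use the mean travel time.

11.6 m³/s

t̄ = (33.6 + 34.1 + 37.6) / 3 = 35.1 s
v_surface = L / t̄ = 45.4 / 35.1 = 1.293 m/s
v_mean = 0.82 × 1.293 = 1.061 m/s
Q = A × v_mean = 10.9 × 1.061 = 11.56 m³/s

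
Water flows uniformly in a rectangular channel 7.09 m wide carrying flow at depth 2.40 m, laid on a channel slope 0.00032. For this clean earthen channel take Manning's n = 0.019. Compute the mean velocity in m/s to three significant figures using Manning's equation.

1.20 m/s

A = b·y = 7.09 × 2.40 = 17.02 m²
P = b + 2y = 7.09 + 2×2.40 = 11.89 m
R = A/P = 17.02/11.89 = 1.431 m
Q = (1/n)·A·R^(2/3)·S^(1/2) = (1/0.019) × 17.02 × 1.431^(2/3) × 0.00032^(1/2) = 20.35 m³/s
V = Q/A = 20.35/17.02 = 1.196 m/s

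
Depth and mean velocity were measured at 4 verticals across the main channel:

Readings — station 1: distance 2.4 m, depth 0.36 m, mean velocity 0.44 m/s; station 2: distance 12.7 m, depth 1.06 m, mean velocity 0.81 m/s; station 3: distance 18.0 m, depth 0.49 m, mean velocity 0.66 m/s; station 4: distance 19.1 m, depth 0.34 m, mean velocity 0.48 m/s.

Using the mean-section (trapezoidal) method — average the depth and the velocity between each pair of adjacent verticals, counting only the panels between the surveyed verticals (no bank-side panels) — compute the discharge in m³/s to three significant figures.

7.85 m³/s

Panel 1-2: Δb = 10.3 m, d̄ = (0.36+1.06)/2 = 0.71, v̄ = (0.44+0.81)/2 = 0.625 → q = 10.3×0.71×0.625 = 4.571 m³/s
Panel 2-3: Δb = 5.3 m, d̄ = (1.06+0.49)/2 = 0.775, v̄ = (0.81+0.66)/2 = 0.735 → q = 5.3×0.775×0.735 = 3.019 m³/s
Panel 3-4: Δb = 1.1 m, d̄ = (0.49+0.34)/2 = 0.415, v̄ = (0.66+0.48)/2 = 0.57 → q = 1.1×0.415×0.57 = 0.2602 m³/s
Q = Σ q = 7.850 m³/s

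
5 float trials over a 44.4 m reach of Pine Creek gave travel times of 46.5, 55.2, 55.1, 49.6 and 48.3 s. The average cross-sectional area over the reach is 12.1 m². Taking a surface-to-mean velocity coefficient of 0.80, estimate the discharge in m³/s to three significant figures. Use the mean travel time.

8.44 m³/s

t̄ = (46.5 + 55.2 + 55.1 + 49.6 + 48.3) / 5 = 50.94 s
v_surface = L / t̄ = 44.4 / 50.94 = 0.8716 m/s
v_mean = 0.80 × 0.8716 = 0.6973 m/s
Q = A × v_mean = 12.1 × 0.6973 = 8.437 m³/s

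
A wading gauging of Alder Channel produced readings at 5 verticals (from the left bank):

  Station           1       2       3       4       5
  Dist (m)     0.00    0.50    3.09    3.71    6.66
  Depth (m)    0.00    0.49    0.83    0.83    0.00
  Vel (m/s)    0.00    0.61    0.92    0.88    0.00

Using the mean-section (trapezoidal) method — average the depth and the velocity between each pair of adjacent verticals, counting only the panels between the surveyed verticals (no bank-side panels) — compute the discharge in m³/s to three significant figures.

Panel 1-2: Δb = 0.5 m, d̄ = (0.00+0.49)/2 = 0.245, v̄ = (0.00+0.61)/2 = 0.305 → q = 0.5×0.245×0.305 = 0.03736 m³/s
Panel 2-3: Δb = 2.59 m, d̄ = (0.49+0.83)/2 = 0.66, v̄ = (0.61+0.92)/2 = 0.765 → q = 2.59×0.66×0.765 = 1.308 m³/s
Panel 3-4: Δb = 0.62 m, d̄ = (0.83+0.83)/2 = 0.83, v̄ = (0.92+0.88)/2 = 0.9 → q = 0.62×0.83×0.9 = 0.4631 m³/s
Panel 4-5: Δb = 2.95 m, d̄ = (0.83+0.00)/2 = 0.415, v̄ = (0.88+0.00)/2 = 0.44 → q = 2.95×0.415×0.44 = 0.5387 m³/s
Q = Σ q = 2.347 m³/s

2.35 m³/s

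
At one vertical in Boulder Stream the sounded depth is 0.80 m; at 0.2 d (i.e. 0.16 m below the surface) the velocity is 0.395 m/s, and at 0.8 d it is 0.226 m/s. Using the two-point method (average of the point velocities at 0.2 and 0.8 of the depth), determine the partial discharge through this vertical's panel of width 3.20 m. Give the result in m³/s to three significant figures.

0.795 m³/s

v̄ = (0.395 + 0.226) / 2 = 0.3105 m/s
q = v̄ × d × w = 0.3105 × 0.80 × 3.20 = 0.7949 m³/s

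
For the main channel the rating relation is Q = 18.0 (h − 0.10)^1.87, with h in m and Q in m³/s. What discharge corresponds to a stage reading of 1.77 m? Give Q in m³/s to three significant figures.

Q = 18.0 × (1.77 − 0.10)^1.87 = 18.0 × 1.67^1.87 = 46.96 m³/s

47.0 m³/s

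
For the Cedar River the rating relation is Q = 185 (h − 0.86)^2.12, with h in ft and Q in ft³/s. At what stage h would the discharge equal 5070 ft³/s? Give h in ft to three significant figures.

h − h₀ = (Q/C)^(1/b) = (5070/185)^(1/2.12) = 4.767 ft
h = 0.86 + 4.767 = 5.627 ft

5.63 ft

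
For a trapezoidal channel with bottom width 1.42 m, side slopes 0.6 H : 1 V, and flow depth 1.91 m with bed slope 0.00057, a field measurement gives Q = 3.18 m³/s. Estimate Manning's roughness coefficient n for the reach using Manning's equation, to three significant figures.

0.0326

A = (b + z·y)·y = (1.42 + 0.6×1.91)×1.91 = 4.901 m²
P = b + 2y√(1+z²) = 1.42 + 2×1.91×√(1+0.6²) = 5.875 m
R = A/P = 4.901/5.875 = 0.8342 m
n = (1/Q)·A·R^(2/3)·S^(1/2) = (1/3.18) × 4.901 × 0.8862 × 0.02387 = 0.03261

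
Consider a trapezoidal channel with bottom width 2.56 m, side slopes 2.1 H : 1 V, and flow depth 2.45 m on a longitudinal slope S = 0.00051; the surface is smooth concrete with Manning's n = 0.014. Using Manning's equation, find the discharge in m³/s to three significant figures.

A = (b + z·y)·y = (2.56 + 2.1×2.45)×2.45 = 18.88 m²
P = b + 2y√(1+z²) = 2.56 + 2×2.45×√(1+2.1²) = 13.96 m
R = A/P = 18.88/13.96 = 1.353 m
Q = (1/n)·A·R^(2/3)·S^(1/2) = (1/0.014) × 18.88 × 1.353^(2/3) × 0.00051^(1/2) = 37.24 m³/s

37.2 m³/s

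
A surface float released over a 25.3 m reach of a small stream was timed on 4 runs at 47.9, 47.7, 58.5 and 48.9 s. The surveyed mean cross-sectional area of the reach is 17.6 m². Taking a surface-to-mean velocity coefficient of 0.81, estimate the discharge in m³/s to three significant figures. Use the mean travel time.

7.11 m³/s

t̄ = (47.9 + 47.7 + 58.5 + 48.9) / 4 = 50.75 s
v_surface = L / t̄ = 25.3 / 50.75 = 0.4985 m/s
v_mean = 0.81 × 0.4985 = 0.4038 m/s
Q = A × v_mean = 17.6 × 0.4038 = 7.107 m³/s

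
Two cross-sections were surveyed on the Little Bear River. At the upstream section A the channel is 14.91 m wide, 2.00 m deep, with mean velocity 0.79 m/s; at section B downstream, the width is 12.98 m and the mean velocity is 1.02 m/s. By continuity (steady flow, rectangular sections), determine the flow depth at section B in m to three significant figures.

Q = A₁V₁ = (14.91×2.00) × 0.79 = 23.56 m³/s
d₂ = Q/(b₂ V₂) = 23.56/(12.98×1.02) = 1.779 m

1.78 m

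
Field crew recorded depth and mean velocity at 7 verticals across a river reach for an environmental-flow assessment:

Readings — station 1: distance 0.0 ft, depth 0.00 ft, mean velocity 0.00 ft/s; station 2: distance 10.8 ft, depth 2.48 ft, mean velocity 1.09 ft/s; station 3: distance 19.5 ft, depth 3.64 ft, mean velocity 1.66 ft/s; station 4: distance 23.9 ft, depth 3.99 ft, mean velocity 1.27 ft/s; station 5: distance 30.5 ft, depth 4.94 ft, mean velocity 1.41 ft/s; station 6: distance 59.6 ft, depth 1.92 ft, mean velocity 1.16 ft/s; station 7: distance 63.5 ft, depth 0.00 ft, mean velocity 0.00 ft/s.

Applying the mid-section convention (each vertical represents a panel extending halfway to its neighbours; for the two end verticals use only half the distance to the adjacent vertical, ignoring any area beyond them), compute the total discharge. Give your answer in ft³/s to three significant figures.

w_2 = (19.5 − 0.0)/2 = 9.75 ft; q_2 = 1.09 × 2.48 × 9.75 = 26.36 ft³/s
w_3 = (23.9 − 10.8)/2 = 6.55 ft; q_3 = 1.66 × 3.64 × 6.55 = 39.58 ft³/s
w_4 = (30.5 − 19.5)/2 = 5.5 ft; q_4 = 1.27 × 3.99 × 5.5 = 27.87 ft³/s
w_5 = (59.6 − 23.9)/2 = 17.85 ft; q_5 = 1.41 × 4.94 × 17.85 = 124.3 ft³/s
w_6 = (63.5 − 30.5)/2 = 16.5 ft; q_6 = 1.16 × 1.92 × 16.5 = 36.75 ft³/s
Stations 1, 7 contribute zero (depth or velocity is 0).
Q = Σ qᵢ = 254.9 ft³/s

255 ft³/s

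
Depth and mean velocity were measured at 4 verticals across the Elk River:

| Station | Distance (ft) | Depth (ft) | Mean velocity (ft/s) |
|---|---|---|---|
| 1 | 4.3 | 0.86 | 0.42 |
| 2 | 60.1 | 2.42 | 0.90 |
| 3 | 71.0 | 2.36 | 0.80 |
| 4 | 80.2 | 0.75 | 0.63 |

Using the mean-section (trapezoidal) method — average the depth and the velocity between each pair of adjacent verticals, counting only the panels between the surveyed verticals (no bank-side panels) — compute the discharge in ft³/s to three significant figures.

92.8 ft³/s

Panel 1-2: Δb = 55.8 ft, d̄ = (0.86+2.42)/2 = 1.64, v̄ = (0.42+0.90)/2 = 0.66 → q = 55.8×1.64×0.66 = 60.40 ft³/s
Panel 2-3: Δb = 10.9 ft, d̄ = (2.42+2.36)/2 = 2.39, v̄ = (0.90+0.80)/2 = 0.85 → q = 10.9×2.39×0.85 = 22.14 ft³/s
Panel 3-4: Δb = 9.2 ft, d̄ = (2.36+0.75)/2 = 1.555, v̄ = (0.80+0.63)/2 = 0.715 → q = 9.2×1.555×0.715 = 10.23 ft³/s
Q = Σ q = 92.77 ft³/s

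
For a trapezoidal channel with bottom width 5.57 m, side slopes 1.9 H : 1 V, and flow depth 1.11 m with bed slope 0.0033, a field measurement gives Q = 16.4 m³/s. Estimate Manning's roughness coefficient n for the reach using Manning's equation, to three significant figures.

0.0263

A = (b + z·y)·y = (5.57 + 1.9×1.11)×1.11 = 8.524 m²
P = b + 2y√(1+z²) = 5.57 + 2×1.11×√(1+1.9²) = 10.34 m
R = A/P = 8.524/10.34 = 0.8246 m
n = (1/Q)·A·R^(2/3)·S^(1/2) = (1/16.4) × 8.524 × 0.8794 × 0.05745 = 0.02625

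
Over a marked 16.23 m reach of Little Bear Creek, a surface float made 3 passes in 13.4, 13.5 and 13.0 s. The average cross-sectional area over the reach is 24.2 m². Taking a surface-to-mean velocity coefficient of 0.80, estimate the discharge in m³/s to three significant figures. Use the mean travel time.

23.6 m³/s

t̄ = (13.4 + 13.5 + 13.0) / 3 = 13.3 s
v_surface = L / t̄ = 16.23 / 13.3 = 1.220 m/s
v_mean = 0.80 × 1.220 = 0.9762 m/s
Q = A × v_mean = 24.2 × 0.9762 = 23.63 m³/s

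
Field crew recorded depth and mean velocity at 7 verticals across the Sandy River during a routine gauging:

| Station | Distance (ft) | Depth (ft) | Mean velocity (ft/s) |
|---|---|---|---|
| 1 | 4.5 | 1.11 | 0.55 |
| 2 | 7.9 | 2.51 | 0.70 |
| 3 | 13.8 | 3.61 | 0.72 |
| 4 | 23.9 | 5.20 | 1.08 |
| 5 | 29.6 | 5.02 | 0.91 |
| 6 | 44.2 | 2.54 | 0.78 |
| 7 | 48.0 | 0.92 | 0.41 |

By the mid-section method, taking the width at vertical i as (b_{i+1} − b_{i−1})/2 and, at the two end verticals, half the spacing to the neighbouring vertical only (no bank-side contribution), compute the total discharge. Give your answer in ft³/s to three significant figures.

w_1 = (7.9 − 4.5)/2 = 1.7 ft; q_1 = 0.55 × 1.11 × 1.7 = 1.038 ft³/s
w_2 = (13.8 − 4.5)/2 = 4.65 ft; q_2 = 0.70 × 2.51 × 4.65 = 8.170 ft³/s
w_3 = (23.9 − 7.9)/2 = 8 ft; q_3 = 0.72 × 3.61 × 8 = 20.79 ft³/s
w_4 = (29.6 − 13.8)/2 = 7.9 ft; q_4 = 1.08 × 5.20 × 7.9 = 44.37 ft³/s
w_5 = (44.2 − 23.9)/2 = 10.15 ft; q_5 = 0.91 × 5.02 × 10.15 = 46.37 ft³/s
w_6 = (48.0 − 29.6)/2 = 9.2 ft; q_6 = 0.78 × 2.54 × 9.2 = 18.23 ft³/s
w_7 = (48.0 − 44.2)/2 = 1.9 ft; q_7 = 0.41 × 0.92 × 1.9 = 0.7167 ft³/s
Q = Σ qᵢ = 139.7 ft³/s

140 ft³/s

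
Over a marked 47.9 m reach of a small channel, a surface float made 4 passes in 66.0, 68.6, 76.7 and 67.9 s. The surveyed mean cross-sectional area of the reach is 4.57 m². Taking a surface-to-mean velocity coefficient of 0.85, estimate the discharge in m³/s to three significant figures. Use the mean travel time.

t̄ = (66.0 + 68.6 + 76.7 + 67.9) / 4 = 69.8 s
v_surface = L / t̄ = 47.9 / 69.8 = 0.6862 m/s
v_mean = 0.85 × 0.6862 = 0.5833 m/s
Q = A × v_mean = 4.57 × 0.5833 = 2.666 m³/s

2.67 m³/s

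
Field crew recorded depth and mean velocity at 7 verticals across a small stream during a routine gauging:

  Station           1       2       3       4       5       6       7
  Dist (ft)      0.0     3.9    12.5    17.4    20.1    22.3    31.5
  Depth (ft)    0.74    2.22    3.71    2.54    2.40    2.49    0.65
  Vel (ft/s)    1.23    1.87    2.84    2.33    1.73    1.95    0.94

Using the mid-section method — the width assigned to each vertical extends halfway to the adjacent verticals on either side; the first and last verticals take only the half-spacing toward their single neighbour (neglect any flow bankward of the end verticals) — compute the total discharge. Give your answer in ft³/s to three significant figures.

162 ft³/s

w_1 = (3.9 − 0.0)/2 = 1.95 ft; q_1 = 1.23 × 0.74 × 1.95 = 1.775 ft³/s
w_2 = (12.5 − 0.0)/2 = 6.25 ft; q_2 = 1.87 × 2.22 × 6.25 = 25.95 ft³/s
w_3 = (17.4 − 3.9)/2 = 6.75 ft; q_3 = 2.84 × 3.71 × 6.75 = 71.12 ft³/s
w_4 = (20.1 − 12.5)/2 = 3.8 ft; q_4 = 2.33 × 2.54 × 3.8 = 22.49 ft³/s
w_5 = (22.3 − 17.4)/2 = 2.45 ft; q_5 = 1.73 × 2.40 × 2.45 = 10.17 ft³/s
w_6 = (31.5 − 20.1)/2 = 5.7 ft; q_6 = 1.95 × 2.49 × 5.7 = 27.68 ft³/s
w_7 = (31.5 − 22.3)/2 = 4.6 ft; q_7 = 0.94 × 0.65 × 4.6 = 2.811 ft³/s
Q = Σ qᵢ = 162.0 ft³/s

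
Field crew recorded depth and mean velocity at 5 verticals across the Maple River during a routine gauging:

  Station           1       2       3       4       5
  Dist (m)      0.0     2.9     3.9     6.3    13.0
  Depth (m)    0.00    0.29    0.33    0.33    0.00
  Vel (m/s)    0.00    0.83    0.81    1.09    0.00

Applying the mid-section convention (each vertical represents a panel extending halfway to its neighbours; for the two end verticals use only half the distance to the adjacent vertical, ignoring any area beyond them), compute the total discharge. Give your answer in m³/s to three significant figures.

2.56 m³/s

w_2 = (3.9 − 0.0)/2 = 1.95 m; q_2 = 0.83 × 0.29 × 1.95 = 0.4694 m³/s
w_3 = (6.3 − 2.9)/2 = 1.7 m; q_3 = 0.81 × 0.33 × 1.7 = 0.4544 m³/s
w_4 = (13.0 − 3.9)/2 = 4.55 m; q_4 = 1.09 × 0.33 × 4.55 = 1.637 m³/s
Stations 1, 5 contribute zero (depth or velocity is 0).
Q = Σ qᵢ = 2.560 m³/s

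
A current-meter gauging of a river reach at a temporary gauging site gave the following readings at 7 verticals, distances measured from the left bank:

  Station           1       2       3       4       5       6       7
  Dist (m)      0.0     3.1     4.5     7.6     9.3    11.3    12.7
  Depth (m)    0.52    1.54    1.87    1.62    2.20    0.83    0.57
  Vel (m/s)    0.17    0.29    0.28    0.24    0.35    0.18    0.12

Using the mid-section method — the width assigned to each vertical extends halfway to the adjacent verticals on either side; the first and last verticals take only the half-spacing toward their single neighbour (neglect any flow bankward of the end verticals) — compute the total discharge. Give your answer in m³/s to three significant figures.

4.98 m³/s

w_1 = (3.1 − 0.0)/2 = 1.55 m; q_1 = 0.17 × 0.52 × 1.55 = 0.1370 m³/s
w_2 = (4.5 − 0.0)/2 = 2.25 m; q_2 = 0.29 × 1.54 × 2.25 = 1.005 m³/s
w_3 = (7.6 − 3.1)/2 = 2.25 m; q_3 = 0.28 × 1.87 × 2.25 = 1.178 m³/s
w_4 = (9.3 − 4.5)/2 = 2.4 m; q_4 = 0.24 × 1.62 × 2.4 = 0.9331 m³/s
w_5 = (11.3 − 7.6)/2 = 1.85 m; q_5 = 0.35 × 2.20 × 1.85 = 1.425 m³/s
w_6 = (12.7 − 9.3)/2 = 1.7 m; q_6 = 0.18 × 0.83 × 1.7 = 0.2540 m³/s
w_7 = (12.7 − 11.3)/2 = 0.7 m; q_7 = 0.12 × 0.57 × 0.7 = 0.04788 m³/s
Q = Σ qᵢ = 4.979 m³/s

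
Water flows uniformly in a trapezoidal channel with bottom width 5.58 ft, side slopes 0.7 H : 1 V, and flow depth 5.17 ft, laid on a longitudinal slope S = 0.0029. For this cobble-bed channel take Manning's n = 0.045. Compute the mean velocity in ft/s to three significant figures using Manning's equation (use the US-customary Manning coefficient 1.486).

A = (b + z·y)·y = (5.58 + 0.7×5.17)×5.17 = 47.56 ft²
P = b + 2y√(1+z²) = 5.58 + 2×5.17×√(1+0.7²) = 18.20 ft
R = A/P = 47.56/18.20 = 2.613 ft
Q = (1.486/n)·A·R^(2/3)·S^(1/2) = (1.486/0.045) × 47.56 × 2.613^(2/3) × 0.0029^(1/2) = 160.4 ft³/s
V = Q/A = 160.4/47.56 = 3.374 ft/s

3.37 ft/s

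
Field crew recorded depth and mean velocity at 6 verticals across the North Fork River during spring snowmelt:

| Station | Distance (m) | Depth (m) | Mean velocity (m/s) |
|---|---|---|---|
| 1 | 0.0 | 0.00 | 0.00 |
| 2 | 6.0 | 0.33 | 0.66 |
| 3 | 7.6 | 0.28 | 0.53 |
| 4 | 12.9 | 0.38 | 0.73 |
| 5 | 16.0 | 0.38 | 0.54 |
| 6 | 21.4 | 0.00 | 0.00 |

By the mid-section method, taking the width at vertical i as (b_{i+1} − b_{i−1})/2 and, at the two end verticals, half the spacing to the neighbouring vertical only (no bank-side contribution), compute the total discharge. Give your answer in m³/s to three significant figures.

w_2 = (7.6 − 0.0)/2 = 3.8 m; q_2 = 0.66 × 0.33 × 3.8 = 0.8276 m³/s
w_3 = (12.9 − 6.0)/2 = 3.45 m; q_3 = 0.53 × 0.28 × 3.45 = 0.5120 m³/s
w_4 = (16.0 − 7.6)/2 = 4.2 m; q_4 = 0.73 × 0.38 × 4.2 = 1.165 m³/s
w_5 = (21.4 − 12.9)/2 = 4.25 m; q_5 = 0.54 × 0.38 × 4.25 = 0.8721 m³/s
Stations 1, 6 contribute zero (depth or velocity is 0).
Q = Σ qᵢ = 3.377 m³/s

3.38 m³/s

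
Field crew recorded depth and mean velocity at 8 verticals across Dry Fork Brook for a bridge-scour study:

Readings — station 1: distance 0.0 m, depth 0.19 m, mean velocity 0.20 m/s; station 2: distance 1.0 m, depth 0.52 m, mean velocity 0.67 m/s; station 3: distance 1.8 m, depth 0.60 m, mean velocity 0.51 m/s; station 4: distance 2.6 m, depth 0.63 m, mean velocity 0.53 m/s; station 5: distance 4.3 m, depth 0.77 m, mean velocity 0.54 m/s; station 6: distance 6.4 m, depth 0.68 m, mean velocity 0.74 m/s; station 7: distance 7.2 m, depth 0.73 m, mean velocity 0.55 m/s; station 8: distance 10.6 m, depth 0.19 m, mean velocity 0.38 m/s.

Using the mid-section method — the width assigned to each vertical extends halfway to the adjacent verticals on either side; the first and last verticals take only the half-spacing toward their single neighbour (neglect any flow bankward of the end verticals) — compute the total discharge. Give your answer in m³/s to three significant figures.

w_1 = (1.0 − 0.0)/2 = 0.5 m; q_1 = 0.20 × 0.19 × 0.5 = 0.01900 m³/s
w_2 = (1.8 − 0.0)/2 = 0.9 m; q_2 = 0.67 × 0.52 × 0.9 = 0.3136 m³/s
w_3 = (2.6 − 1.0)/2 = 0.8 m; q_3 = 0.51 × 0.60 × 0.8 = 0.2448 m³/s
w_4 = (4.3 − 1.8)/2 = 1.25 m; q_4 = 0.53 × 0.63 × 1.25 = 0.4174 m³/s
w_5 = (6.4 − 2.6)/2 = 1.9 m; q_5 = 0.54 × 0.77 × 1.9 = 0.7900 m³/s
w_6 = (7.2 − 4.3)/2 = 1.45 m; q_6 = 0.74 × 0.68 × 1.45 = 0.7296 m³/s
w_7 = (10.6 − 6.4)/2 = 2.1 m; q_7 = 0.55 × 0.73 × 2.1 = 0.8432 m³/s
w_8 = (10.6 − 7.2)/2 = 1.7 m; q_8 = 0.38 × 0.19 × 1.7 = 0.1227 m³/s
Q = Σ qᵢ = 3.480 m³/s

3.48 m³/s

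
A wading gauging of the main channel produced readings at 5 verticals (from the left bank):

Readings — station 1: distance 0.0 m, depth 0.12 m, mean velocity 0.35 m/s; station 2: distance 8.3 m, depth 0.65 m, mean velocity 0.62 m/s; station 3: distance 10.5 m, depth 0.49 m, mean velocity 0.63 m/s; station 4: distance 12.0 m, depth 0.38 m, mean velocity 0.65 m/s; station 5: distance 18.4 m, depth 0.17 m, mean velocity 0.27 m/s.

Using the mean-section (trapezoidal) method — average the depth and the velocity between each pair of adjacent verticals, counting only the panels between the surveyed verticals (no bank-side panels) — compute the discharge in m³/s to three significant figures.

3.56 m³/s

Panel 1-2: Δb = 8.3 m, d̄ = (0.12+0.65)/2 = 0.385, v̄ = (0.35+0.62)/2 = 0.485 → q = 8.3×0.385×0.485 = 1.550 m³/s
Panel 2-3: Δb = 2.2 m, d̄ = (0.65+0.49)/2 = 0.57, v̄ = (0.62+0.63)/2 = 0.625 → q = 2.2×0.57×0.625 = 0.7838 m³/s
Panel 3-4: Δb = 1.5 m, d̄ = (0.49+0.38)/2 = 0.435, v̄ = (0.63+0.65)/2 = 0.64 → q = 1.5×0.435×0.64 = 0.4176 m³/s
Panel 4-5: Δb = 6.4 m, d̄ = (0.38+0.17)/2 = 0.275, v̄ = (0.65+0.27)/2 = 0.46 → q = 6.4×0.275×0.46 = 0.8096 m³/s
Q = Σ q = 3.561 m³/s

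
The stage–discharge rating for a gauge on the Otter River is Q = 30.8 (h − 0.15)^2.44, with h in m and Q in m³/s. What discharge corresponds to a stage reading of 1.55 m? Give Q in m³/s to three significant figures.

70.0 m³/s

Q = 30.8 × (1.55 − 0.15)^2.44 = 30.8 × 1.4^2.44 = 70.00 m³/s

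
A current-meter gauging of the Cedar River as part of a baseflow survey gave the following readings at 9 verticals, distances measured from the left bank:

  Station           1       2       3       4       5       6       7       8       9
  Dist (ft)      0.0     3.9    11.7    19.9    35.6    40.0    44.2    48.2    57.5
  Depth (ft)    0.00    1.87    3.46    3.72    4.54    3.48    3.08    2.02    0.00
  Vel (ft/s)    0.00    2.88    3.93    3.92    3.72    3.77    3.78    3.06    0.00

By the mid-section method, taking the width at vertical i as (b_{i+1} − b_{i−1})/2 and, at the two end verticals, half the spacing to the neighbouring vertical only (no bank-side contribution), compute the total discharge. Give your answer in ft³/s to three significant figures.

w_2 = (11.7 − 0.0)/2 = 5.85 ft; q_2 = 2.88 × 1.87 × 5.85 = 31.51 ft³/s
w_3 = (19.9 − 3.9)/2 = 8 ft; q_3 = 3.93 × 3.46 × 8 = 108.8 ft³/s
w_4 = (35.6 − 11.7)/2 = 11.95 ft; q_4 = 3.92 × 3.72 × 11.95 = 174.3 ft³/s
w_5 = (40.0 − 19.9)/2 = 10.05 ft; q_5 = 3.72 × 4.54 × 10.05 = 169.7 ft³/s
w_6 = (44.2 − 35.6)/2 = 4.3 ft; q_6 = 3.77 × 3.48 × 4.3 = 56.41 ft³/s
w_7 = (48.2 − 40.0)/2 = 4.1 ft; q_7 = 3.78 × 3.08 × 4.1 = 47.73 ft³/s
w_8 = (57.5 − 44.2)/2 = 6.65 ft; q_8 = 3.06 × 2.02 × 6.65 = 41.10 ft³/s
Stations 1, 9 contribute zero (depth or velocity is 0).
Q = Σ qᵢ = 629.5 ft³/s

630 ft³/s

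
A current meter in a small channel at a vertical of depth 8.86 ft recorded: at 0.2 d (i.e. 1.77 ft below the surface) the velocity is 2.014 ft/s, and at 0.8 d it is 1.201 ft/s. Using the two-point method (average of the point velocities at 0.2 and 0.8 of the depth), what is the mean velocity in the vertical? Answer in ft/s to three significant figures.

v̄ = (2.014 + 1.201) / 2 = 1.608 ft/s

1.61 ft/s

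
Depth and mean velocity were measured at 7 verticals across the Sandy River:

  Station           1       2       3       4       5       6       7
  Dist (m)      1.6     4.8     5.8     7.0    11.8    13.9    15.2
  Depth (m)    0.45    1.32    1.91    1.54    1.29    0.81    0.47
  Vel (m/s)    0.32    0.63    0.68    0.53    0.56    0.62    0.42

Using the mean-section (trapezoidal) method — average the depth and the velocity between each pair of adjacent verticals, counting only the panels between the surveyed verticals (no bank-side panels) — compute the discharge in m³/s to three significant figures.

9.09 m³/s

Panel 1-2: Δb = 3.2 m, d̄ = (0.45+1.32)/2 = 0.885, v̄ = (0.32+0.63)/2 = 0.475 → q = 3.2×0.885×0.475 = 1.345 m³/s
Panel 2-3: Δb = 1 m, d̄ = (1.32+1.91)/2 = 1.615, v̄ = (0.63+0.68)/2 = 0.655 → q = 1×1.615×0.655 = 1.058 m³/s
Panel 3-4: Δb = 1.2 m, d̄ = (1.91+1.54)/2 = 1.725, v̄ = (0.68+0.53)/2 = 0.605 → q = 1.2×1.725×0.605 = 1.252 m³/s
Panel 4-5: Δb = 4.8 m, d̄ = (1.54+1.29)/2 = 1.415, v̄ = (0.53+0.56)/2 = 0.545 → q = 4.8×1.415×0.545 = 3.702 m³/s
Panel 5-6: Δb = 2.1 m, d̄ = (1.29+0.81)/2 = 1.05, v̄ = (0.56+0.62)/2 = 0.59 → q = 2.1×1.05×0.59 = 1.301 m³/s
Panel 6-7: Δb = 1.3 m, d̄ = (0.81+0.47)/2 = 0.64, v̄ = (0.62+0.42)/2 = 0.52 → q = 1.3×0.64×0.52 = 0.4326 m³/s
Q = Σ q = 9.091 m³/s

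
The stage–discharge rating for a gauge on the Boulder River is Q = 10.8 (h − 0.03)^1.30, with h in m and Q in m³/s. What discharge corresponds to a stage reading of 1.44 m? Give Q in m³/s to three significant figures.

16.9 m³/s

Q = 10.8 × (1.44 − 0.03)^1.30 = 10.8 × 1.41^1.30 = 16.88 m³/s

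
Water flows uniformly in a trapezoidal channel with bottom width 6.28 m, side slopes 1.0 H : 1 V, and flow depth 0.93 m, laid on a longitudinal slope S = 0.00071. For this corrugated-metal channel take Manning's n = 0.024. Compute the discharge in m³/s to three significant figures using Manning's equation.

6.16 m³/s

A = (b + z·y)·y = (6.28 + 1.0×0.93)×0.93 = 6.705 m²
P = b + 2y√(1+z²) = 6.28 + 2×0.93×√(1+1.0²) = 8.910 m
R = A/P = 6.705/8.910 = 0.7525 m
Q = (1/n)·A·R^(2/3)·S^(1/2) = (1/0.024) × 6.705 × 0.7525^(2/3) × 0.00071^(1/2) = 6.159 m³/s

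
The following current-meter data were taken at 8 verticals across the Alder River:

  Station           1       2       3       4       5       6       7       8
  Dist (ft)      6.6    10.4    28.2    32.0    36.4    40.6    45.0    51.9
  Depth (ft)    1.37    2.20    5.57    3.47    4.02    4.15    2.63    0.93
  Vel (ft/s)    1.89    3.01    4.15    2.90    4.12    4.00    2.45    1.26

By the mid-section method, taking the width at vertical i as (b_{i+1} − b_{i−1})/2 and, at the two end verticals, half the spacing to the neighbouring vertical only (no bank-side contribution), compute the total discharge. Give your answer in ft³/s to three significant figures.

550 ft³/s

w_1 = (10.4 − 6.6)/2 = 1.9 ft; q_1 = 1.89 × 1.37 × 1.9 = 4.920 ft³/s
w_2 = (28.2 − 6.6)/2 = 10.8 ft; q_2 = 3.01 × 2.20 × 10.8 = 71.52 ft³/s
w_3 = (32.0 − 10.4)/2 = 10.8 ft; q_3 = 4.15 × 5.57 × 10.8 = 249.6 ft³/s
w_4 = (36.4 − 28.2)/2 = 4.1 ft; q_4 = 2.90 × 3.47 × 4.1 = 41.26 ft³/s
w_5 = (40.6 − 32.0)/2 = 4.3 ft; q_5 = 4.12 × 4.02 × 4.3 = 71.22 ft³/s
w_6 = (45.0 − 36.4)/2 = 4.3 ft; q_6 = 4.00 × 4.15 × 4.3 = 71.38 ft³/s
w_7 = (51.9 − 40.6)/2 = 5.65 ft; q_7 = 2.45 × 2.63 × 5.65 = 36.41 ft³/s
w_8 = (51.9 − 45.0)/2 = 3.45 ft; q_8 = 1.26 × 0.93 × 3.45 = 4.043 ft³/s
Q = Σ qᵢ = 550.4 ft³/s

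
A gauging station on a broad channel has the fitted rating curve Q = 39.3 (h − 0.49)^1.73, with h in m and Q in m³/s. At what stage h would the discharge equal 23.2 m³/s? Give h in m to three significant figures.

1.23 m

h − h₀ = (Q/C)^(1/b) = (23.2/39.3)^(1/1.73) = 0.7374 m
h = 0.49 + 0.7374 = 1.227 m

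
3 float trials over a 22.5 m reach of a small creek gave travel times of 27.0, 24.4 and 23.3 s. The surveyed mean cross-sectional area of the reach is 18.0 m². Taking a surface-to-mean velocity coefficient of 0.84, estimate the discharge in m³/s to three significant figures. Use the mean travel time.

t̄ = (27.0 + 24.4 + 23.3) / 3 = 24.9 s
v_surface = L / t̄ = 22.5 / 24.9 = 0.9036 m/s
v_mean = 0.84 × 0.9036 = 0.7590 m/s
Q = A × v_mean = 18.0 × 0.7590 = 13.66 m³/s

13.7 m³/s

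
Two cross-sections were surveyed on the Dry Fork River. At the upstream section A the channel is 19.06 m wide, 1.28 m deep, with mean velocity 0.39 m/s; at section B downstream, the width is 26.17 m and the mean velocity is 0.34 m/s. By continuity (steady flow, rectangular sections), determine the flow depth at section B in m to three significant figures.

1.07 m

Q = A₁V₁ = (19.06×1.28) × 0.39 = 9.515 m³/s
d₂ = Q/(b₂ V₂) = 9.515/(26.17×0.34) = 1.069 m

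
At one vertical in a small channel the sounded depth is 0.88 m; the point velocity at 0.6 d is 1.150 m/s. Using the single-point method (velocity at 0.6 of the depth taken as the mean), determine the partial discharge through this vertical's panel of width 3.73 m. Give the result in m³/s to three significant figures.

3.77 m³/s

v̄ = v₀.₆ = 1.150 m/s
q = v̄ × d × w = 1.150 × 0.88 × 3.73 = 3.775 m³/s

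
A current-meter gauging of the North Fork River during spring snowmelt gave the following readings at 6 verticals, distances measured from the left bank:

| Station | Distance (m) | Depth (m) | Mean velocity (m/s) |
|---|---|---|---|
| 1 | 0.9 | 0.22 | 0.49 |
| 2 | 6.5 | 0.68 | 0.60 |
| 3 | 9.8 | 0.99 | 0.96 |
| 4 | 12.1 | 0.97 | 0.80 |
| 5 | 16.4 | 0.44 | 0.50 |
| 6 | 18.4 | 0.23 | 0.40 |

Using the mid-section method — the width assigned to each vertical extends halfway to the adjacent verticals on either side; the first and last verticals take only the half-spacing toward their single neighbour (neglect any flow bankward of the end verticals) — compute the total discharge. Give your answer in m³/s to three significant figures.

w_1 = (6.5 − 0.9)/2 = 2.8 m; q_1 = 0.49 × 0.22 × 2.8 = 0.3018 m³/s
w_2 = (9.8 − 0.9)/2 = 4.45 m; q_2 = 0.60 × 0.68 × 4.45 = 1.816 m³/s
w_3 = (12.1 − 6.5)/2 = 2.8 m; q_3 = 0.96 × 0.99 × 2.8 = 2.661 m³/s
w_4 = (16.4 − 9.8)/2 = 3.3 m; q_4 = 0.80 × 0.97 × 3.3 = 2.561 m³/s
w_5 = (18.4 − 12.1)/2 = 3.15 m; q_5 = 0.50 × 0.44 × 3.15 = 0.6930 m³/s
w_6 = (18.4 − 16.4)/2 = 1 m; q_6 = 0.40 × 0.23 × 1 = 0.09200 m³/s
Q = Σ qᵢ = 8.124 m³/s

8.12 m³/s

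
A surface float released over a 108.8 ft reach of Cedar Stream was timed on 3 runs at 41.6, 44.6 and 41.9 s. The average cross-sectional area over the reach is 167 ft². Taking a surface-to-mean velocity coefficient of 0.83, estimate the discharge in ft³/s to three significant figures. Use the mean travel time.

t̄ = (41.6 + 44.6 + 41.9) / 3 = 42.7 s
v_surface = L / t̄ = 108.8 / 42.7 = 2.548 ft/s
v_mean = 0.83 × 2.548 = 2.115 ft/s
Q = A × v_mean = 167 × 2.115 = 353.2 ft³/s

353 ft³/s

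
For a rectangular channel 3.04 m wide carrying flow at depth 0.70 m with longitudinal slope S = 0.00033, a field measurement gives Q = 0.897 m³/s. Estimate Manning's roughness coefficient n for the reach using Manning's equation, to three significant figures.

0.0264

A = b·y = 3.04 × 0.70 = 2.128 m²
P = b + 2y = 3.04 + 2×0.70 = 4.440 m
R = A/P = 2.128/4.440 = 0.4793 m
n = (1/Q)·A·R^(2/3)·S^(1/2) = (1/0.897) × 2.128 × 0.6124 × 0.01817 = 0.02639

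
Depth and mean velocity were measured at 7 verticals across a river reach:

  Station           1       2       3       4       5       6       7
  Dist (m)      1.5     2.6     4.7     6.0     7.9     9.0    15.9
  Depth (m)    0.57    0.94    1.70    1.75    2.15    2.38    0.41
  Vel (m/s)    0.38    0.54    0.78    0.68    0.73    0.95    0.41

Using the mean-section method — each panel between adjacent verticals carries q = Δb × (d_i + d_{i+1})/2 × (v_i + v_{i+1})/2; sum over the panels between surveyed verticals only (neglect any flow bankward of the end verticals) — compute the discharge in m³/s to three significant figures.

Panel 1-2: Δb = 1.1 m, d̄ = (0.57+0.94)/2 = 0.755, v̄ = (0.38+0.54)/2 = 0.46 → q = 1.1×0.755×0.46 = 0.3820 m³/s
Panel 2-3: Δb = 2.1 m, d̄ = (0.94+1.70)/2 = 1.32, v̄ = (0.54+0.78)/2 = 0.66 → q = 2.1×1.32×0.66 = 1.830 m³/s
Panel 3-4: Δb = 1.3 m, d̄ = (1.70+1.75)/2 = 1.725, v̄ = (0.78+0.68)/2 = 0.73 → q = 1.3×1.725×0.73 = 1.637 m³/s
Panel 4-5: Δb = 1.9 m, d̄ = (1.75+2.15)/2 = 1.95, v̄ = (0.68+0.73)/2 = 0.705 → q = 1.9×1.95×0.705 = 2.612 m³/s
Panel 5-6: Δb = 1.1 m, d̄ = (2.15+2.38)/2 = 2.265, v̄ = (0.73+0.95)/2 = 0.84 → q = 1.1×2.265×0.84 = 2.093 m³/s
Panel 6-7: Δb = 6.9 m, d̄ = (2.38+0.41)/2 = 1.395, v̄ = (0.95+0.41)/2 = 0.68 → q = 6.9×1.395×0.68 = 6.545 m³/s
Q = Σ q = 15.10 m³/s

15.1 m³/s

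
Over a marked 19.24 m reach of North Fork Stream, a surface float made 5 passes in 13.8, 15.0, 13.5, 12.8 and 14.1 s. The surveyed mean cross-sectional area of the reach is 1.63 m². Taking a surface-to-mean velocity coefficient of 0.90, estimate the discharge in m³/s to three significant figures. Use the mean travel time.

t̄ = (13.8 + 15.0 + 13.5 + 12.8 + 14.1) / 5 = 13.84 s
v_surface = L / t̄ = 19.24 / 13.84 = 1.390 m/s
v_mean = 0.90 × 1.390 = 1.251 m/s
Q = A × v_mean = 1.63 × 1.251 = 2.039 m³/s

2.04 m³/s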